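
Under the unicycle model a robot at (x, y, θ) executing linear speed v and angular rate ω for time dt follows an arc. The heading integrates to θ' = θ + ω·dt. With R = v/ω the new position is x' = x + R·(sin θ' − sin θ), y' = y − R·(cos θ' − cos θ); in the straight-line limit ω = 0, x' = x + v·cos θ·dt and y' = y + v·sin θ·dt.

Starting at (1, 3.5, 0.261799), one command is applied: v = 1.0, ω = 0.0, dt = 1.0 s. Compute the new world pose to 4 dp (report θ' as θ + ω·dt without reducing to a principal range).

θ' = 0.2618 + 0.0·1.0 = 0.2618
ω = 0 → straight: x' = 1 + 1.0·cos(0.2618)·1.0 = 1.9659
y' = 3.5 + 1.0·sin(0.2618)·1.0 = 3.7588

(1.9659, 3.7588, 0.2618)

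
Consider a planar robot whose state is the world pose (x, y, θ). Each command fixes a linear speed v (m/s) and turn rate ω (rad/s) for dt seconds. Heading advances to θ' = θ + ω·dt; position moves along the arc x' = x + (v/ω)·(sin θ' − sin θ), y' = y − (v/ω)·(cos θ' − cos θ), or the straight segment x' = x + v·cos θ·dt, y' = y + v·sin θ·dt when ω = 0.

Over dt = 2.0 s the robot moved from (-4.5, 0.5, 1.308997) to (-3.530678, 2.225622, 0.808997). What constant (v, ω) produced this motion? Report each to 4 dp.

Δθ = 0.808997 − 1.308997 = -0.500000
ω = Δθ/dt = -0.500000/2.0 = -0.2500
R = −Δy/(cos θ' − cos θ) = -4.0000
v = R·ω = -4.0000·-0.2500 = 1.0000

v = 1.0000, ω = -0.2500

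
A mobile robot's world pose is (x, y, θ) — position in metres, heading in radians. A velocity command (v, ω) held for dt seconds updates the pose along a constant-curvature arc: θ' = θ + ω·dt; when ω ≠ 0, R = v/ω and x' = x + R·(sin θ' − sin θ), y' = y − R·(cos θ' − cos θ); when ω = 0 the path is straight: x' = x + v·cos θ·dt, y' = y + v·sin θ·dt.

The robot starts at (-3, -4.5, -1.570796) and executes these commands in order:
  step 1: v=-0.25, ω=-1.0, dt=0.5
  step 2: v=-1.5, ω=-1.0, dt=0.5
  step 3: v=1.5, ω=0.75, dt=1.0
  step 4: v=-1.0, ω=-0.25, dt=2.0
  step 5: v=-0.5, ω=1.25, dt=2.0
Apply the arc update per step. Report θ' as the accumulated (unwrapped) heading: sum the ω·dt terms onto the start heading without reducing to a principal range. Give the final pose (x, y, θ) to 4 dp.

step 1: θ'=-2.0708 (R=0.2500) → pose (-2.9694, -4.3801, -2.0708)
step 2: θ'=-2.5708 (R=1.5000) → pose (-2.4635, -3.8371, -2.5708)
step 3: θ'=-1.8208 (R=2.0000) → pose (-3.3207, -5.0252, -1.8208)
step 4: θ'=-2.3208 (R=4.0000) → pose (-2.3718, -3.2883, -2.3208)
step 5: θ'=0.1792 (R=-0.4000) → pose (-2.7358, -2.6220, 0.1792)

(-2.7358, -2.6220, 0.1792)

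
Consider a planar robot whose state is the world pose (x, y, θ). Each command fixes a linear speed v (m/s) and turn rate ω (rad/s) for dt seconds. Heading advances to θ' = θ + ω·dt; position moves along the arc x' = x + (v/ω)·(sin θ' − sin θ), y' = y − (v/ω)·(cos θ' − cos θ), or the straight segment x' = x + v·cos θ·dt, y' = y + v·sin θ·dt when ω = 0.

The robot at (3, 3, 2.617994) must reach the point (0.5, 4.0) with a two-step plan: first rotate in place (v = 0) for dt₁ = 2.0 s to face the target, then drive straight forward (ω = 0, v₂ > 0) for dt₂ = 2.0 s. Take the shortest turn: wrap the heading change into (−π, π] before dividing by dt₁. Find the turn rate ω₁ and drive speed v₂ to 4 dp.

heading to target = atan2(4−3, 0.5−3) = 2.7611
Δθ = wrap(2.7611 − 2.6180) = 0.1431; ω₁ = Δθ/dt₁ = 0.0715
distance = √((0.5−3)² + (4−3)²) = 2.6926; v₂ = distance/dt₂ = 1.3463

ω₁ = 0.0715, v₂ = 1.3463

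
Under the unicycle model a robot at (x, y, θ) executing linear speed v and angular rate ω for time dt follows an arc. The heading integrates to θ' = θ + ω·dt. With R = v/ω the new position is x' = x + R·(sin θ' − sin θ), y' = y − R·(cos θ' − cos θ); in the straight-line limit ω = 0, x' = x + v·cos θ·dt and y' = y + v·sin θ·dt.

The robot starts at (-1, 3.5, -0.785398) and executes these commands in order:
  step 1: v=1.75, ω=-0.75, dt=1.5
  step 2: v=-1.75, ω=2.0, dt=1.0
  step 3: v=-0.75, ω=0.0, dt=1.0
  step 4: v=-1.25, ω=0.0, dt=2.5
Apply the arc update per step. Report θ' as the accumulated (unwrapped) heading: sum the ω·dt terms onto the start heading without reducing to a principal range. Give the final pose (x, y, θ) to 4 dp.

step 1: θ'=-1.9104 (R=-2.3333) → pose (-0.4498, 1.0728, -1.9104)
step 2: θ'=0.0896 (R=-0.8750) → pose (-1.3532, 2.2358, 0.0896)
step 3: θ'=0.0896 (straight) → pose (-2.1002, 2.1687, 0.0896)
step 4: θ'=0.0896 (straight) → pose (-5.2126, 1.8890, 0.0896)

(-5.2126, 1.8890, 0.0896)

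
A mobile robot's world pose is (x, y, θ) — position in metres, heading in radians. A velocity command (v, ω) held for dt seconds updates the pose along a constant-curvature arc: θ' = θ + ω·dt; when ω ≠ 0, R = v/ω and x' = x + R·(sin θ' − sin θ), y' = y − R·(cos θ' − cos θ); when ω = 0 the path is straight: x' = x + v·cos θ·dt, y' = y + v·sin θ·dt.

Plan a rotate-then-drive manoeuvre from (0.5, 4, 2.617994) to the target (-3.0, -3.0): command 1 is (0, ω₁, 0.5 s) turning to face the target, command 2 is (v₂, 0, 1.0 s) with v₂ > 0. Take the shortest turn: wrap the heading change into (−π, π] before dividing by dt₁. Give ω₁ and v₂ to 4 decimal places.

ω₁ = 3.2615, v₂ = 7.8262

heading to target = atan2(-3−4, -3−0.5) = -2.0344
Δθ = wrap(-2.0344 − 2.6180) = 1.6307; ω₁ = Δθ/dt₁ = 3.2615
distance = √((-3−0.5)² + (-3−4)²) = 7.8262; v₂ = distance/dt₂ = 7.8262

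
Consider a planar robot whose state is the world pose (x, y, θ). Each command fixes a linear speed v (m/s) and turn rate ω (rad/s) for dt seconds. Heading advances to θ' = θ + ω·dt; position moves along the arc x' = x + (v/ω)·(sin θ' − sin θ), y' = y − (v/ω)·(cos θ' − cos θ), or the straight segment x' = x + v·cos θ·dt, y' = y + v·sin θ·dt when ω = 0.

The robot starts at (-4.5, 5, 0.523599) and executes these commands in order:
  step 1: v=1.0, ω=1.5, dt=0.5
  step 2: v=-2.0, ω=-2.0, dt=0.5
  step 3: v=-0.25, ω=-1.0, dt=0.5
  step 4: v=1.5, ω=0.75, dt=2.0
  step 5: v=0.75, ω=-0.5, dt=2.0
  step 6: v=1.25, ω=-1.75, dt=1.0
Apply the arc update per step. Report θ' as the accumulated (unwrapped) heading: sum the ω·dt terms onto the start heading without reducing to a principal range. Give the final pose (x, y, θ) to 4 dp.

(-0.7112, 6.4571, -1.4764)

step 1: θ'=1.2736 (R=0.6667) → pose (-4.1959, 5.3821, 1.2736)
step 2: θ'=0.2736 (R=1.0000) → pose (-4.8819, 4.7122, 0.2736)
step 3: θ'=-0.2264 (R=0.2500) → pose (-5.0055, 4.7092, -0.2264)
step 4: θ'=1.2736 (R=2.0000) → pose (-2.6443, 6.0725, 1.2736)
step 5: θ'=0.2736 (R=-1.5000) → pose (-1.6153, 7.0775, 0.2736)
step 6: θ'=-1.4764 (R=-0.7143) → pose (-0.7112, 6.4571, -1.4764)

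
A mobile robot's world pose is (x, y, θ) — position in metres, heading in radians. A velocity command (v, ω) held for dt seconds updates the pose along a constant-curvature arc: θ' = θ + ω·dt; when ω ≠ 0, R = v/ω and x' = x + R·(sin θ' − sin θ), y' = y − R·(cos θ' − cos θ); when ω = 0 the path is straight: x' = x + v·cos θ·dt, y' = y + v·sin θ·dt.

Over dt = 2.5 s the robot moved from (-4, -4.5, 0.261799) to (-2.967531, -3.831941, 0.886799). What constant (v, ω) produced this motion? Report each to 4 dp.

Δθ = 0.886799 − 0.261799 = 0.625000
ω = Δθ/dt = 0.625000/2.5 = 0.2500
R = Δx/(sin θ' − sin θ) = 2.0000
v = R·ω = 2.0000·0.2500 = 0.5000

v = 0.5000, ω = 0.2500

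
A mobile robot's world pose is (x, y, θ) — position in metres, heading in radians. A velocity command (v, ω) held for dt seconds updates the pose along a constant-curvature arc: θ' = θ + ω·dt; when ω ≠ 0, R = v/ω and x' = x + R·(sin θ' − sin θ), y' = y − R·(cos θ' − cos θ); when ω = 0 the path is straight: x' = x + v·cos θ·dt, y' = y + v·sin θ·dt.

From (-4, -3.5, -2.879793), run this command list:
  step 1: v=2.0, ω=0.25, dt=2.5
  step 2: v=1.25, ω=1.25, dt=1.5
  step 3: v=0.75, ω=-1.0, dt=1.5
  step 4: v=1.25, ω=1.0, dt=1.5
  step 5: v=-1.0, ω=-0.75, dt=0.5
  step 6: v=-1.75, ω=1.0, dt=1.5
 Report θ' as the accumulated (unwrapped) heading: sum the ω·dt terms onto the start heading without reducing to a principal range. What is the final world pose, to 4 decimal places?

step 1: θ'=-2.2548 (R=8.0000) → pose (-8.1299, -6.1722, -2.2548)
step 2: θ'=-0.3798 (R=1.0000) → pose (-7.7255, -7.7329, -0.3798)
step 3: θ'=-1.8798 (R=-0.7500) → pose (-7.2891, -8.6575, -1.8798)
step 4: θ'=-0.3798 (R=1.2500) → pose (-6.5617, -10.1986, -0.3798)
step 5: θ'=-0.7548 (R=1.3333) → pose (-6.9809, -9.9315, -0.7548)
step 6: θ'=0.7452 (R=-1.7500) → pose (-9.3666, -9.9200, 0.7452)

(-9.3666, -9.9200, 0.7452)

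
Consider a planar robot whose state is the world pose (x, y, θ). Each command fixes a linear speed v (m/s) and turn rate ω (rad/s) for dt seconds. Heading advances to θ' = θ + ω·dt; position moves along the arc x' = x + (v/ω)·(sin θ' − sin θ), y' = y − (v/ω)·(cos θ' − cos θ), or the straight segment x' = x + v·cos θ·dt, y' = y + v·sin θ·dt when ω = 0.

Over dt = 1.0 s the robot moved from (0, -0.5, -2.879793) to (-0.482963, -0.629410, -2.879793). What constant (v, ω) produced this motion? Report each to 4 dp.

v = 0.5000, ω = 0.0000

Δθ = -2.879793 − -2.879793 = 0.000000
ω = Δθ/dt = 0.000000/1.0 = 0.0000
ω = 0 → v = (Δx·cos θ + Δy·sin θ)/dt = 0.5000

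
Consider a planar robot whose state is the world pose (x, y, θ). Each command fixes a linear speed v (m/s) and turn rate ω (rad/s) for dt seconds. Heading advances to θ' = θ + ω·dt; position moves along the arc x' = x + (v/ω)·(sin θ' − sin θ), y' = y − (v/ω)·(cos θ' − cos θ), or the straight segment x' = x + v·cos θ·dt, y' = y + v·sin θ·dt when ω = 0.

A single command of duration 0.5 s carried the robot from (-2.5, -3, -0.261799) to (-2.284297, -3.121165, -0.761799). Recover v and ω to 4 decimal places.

v = 0.5000, ω = -1.0000

Δθ = -0.761799 − -0.261799 = -0.500000
ω = Δθ/dt = -0.500000/0.5 = -1.0000
R = Δx/(sin θ' − sin θ) = -0.5000
v = R·ω = -0.5000·-1.0000 = 0.5000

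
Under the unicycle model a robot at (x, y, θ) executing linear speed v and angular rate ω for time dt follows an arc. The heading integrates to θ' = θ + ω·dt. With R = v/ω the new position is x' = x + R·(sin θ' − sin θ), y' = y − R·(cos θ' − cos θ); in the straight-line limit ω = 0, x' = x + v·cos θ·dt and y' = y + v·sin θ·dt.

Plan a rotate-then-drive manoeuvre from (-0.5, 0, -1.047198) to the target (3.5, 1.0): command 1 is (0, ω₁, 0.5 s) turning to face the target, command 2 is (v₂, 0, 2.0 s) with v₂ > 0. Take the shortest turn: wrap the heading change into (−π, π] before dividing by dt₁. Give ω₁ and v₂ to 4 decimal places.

heading to target = atan2(1−0, 3.5−-0.5) = 0.2450
Δθ = wrap(0.2450 − -1.0472) = 1.2922; ω₁ = Δθ/dt₁ = 2.5844
distance = √((3.5−-0.5)² + (1−0)²) = 4.1231; v₂ = distance/dt₂ = 2.0616

ω₁ = 2.5844, v₂ = 2.0616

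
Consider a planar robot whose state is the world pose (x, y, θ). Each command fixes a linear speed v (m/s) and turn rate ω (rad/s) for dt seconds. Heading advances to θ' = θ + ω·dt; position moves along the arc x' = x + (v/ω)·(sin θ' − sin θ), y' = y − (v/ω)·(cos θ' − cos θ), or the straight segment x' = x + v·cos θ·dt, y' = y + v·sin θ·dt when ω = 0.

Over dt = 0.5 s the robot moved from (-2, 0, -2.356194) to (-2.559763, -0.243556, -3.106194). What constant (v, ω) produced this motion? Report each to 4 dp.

Δθ = -3.106194 − -2.356194 = -0.750000
ω = Δθ/dt = -0.750000/0.5 = -1.5000
R = Δx/(sin θ' − sin θ) = -0.8333
v = R·ω = -0.8333·-1.5000 = 1.2500

v = 1.2500, ω = -1.5000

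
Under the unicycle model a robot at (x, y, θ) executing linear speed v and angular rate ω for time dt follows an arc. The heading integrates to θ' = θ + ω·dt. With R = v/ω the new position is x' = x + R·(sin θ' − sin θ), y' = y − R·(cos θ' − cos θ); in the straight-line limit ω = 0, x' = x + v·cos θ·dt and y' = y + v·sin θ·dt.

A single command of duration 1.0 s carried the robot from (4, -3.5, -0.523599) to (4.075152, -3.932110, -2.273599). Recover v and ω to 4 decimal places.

Δθ = -2.273599 − -0.523599 = -1.750000
ω = Δθ/dt = -1.750000/1.0 = -1.7500
R = −Δy/(cos θ' − cos θ) = -0.2857
v = R·ω = -0.2857·-1.7500 = 0.5000

v = 0.5000, ω = -1.7500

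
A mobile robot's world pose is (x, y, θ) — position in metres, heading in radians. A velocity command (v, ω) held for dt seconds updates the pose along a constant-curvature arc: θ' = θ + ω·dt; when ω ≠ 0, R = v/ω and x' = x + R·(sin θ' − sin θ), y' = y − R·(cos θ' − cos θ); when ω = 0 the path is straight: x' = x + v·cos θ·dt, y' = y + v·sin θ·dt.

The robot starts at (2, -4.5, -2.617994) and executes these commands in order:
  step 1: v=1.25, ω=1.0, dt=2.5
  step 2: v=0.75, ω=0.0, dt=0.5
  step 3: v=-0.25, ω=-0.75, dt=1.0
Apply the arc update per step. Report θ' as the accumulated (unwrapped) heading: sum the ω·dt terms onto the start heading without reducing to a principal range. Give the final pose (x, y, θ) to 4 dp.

(2.6351, -6.7524, -0.8680)

step 1: θ'=-0.1180 (R=1.2500) → pose (2.4778, -6.8238, -0.1180)
step 2: θ'=-0.1180 (straight) → pose (2.8502, -6.8680, -0.1180)
step 3: θ'=-0.8680 (R=0.3333) → pose (2.6351, -6.7524, -0.8680)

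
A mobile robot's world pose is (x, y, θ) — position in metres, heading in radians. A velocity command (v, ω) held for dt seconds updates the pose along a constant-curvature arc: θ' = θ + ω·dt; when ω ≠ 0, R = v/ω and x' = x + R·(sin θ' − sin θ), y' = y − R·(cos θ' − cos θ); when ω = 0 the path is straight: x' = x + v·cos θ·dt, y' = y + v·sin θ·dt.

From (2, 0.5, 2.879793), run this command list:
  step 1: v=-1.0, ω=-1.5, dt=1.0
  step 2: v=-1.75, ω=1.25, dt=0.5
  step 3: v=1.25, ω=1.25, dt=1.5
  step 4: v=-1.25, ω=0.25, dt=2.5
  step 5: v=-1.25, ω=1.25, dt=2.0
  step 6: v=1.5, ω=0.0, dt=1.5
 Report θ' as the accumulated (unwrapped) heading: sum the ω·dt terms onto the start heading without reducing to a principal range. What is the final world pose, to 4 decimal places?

step 1: θ'=1.3798 (R=0.6667) → pose (2.4820, -0.2705, 1.3798)
step 2: θ'=2.0048 (R=-1.4000) → pose (2.5863, -1.1250, 2.0048)
step 3: θ'=3.8798 (R=1.0000) → pose (1.0061, -0.8058, 3.8798)
step 4: θ'=4.5048 (R=-5.0000) → pose (2.5339, 1.8620, 4.5048)
step 5: θ'=7.0048 (R=-1.0000) → pose (0.8948, 2.8189, 7.0048)
step 6: θ'=7.0048 (straight) → pose (2.5840, 4.3052, 7.0048)

(2.5840, 4.3052, 7.0048)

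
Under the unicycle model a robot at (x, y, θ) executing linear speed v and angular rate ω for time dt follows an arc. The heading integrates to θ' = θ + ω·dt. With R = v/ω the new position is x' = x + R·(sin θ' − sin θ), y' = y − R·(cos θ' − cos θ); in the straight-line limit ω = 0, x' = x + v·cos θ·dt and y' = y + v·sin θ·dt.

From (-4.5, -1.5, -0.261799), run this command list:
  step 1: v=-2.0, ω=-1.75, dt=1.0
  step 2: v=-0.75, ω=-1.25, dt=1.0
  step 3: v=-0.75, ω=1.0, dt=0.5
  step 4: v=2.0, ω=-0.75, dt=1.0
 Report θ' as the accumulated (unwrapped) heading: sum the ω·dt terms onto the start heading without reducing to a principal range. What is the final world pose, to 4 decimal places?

(-6.2086, 0.4700, -3.5118)

step 1: θ'=-2.0118 (R=1.1429) → pose (-5.2377, 0.0917, -2.0118)
step 2: θ'=-3.2618 (R=0.6000) → pose (-4.6232, 0.4313, -3.2618)
step 3: θ'=-2.7618 (R=-0.7500) → pose (-4.2552, 0.4793, -2.7618)
step 4: θ'=-3.5118 (R=-2.6667) → pose (-6.2086, 0.4700, -3.5118)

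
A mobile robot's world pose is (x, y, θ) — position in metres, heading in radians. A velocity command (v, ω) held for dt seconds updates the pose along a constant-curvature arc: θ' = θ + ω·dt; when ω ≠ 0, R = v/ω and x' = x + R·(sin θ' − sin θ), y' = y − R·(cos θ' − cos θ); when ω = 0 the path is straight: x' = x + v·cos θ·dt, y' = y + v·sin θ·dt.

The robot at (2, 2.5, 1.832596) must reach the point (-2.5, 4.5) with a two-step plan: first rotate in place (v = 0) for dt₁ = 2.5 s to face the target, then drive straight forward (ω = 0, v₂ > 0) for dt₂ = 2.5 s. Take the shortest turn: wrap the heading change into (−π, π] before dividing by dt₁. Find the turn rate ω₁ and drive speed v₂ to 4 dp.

heading to target = atan2(4.5−2.5, -2.5−2) = 2.7234
Δθ = wrap(2.7234 − 1.8326) = 0.8908; ω₁ = Δθ/dt₁ = 0.3563
distance = √((-2.5−2)² + (4.5−2.5)²) = 4.9244; v₂ = distance/dt₂ = 1.9698

ω₁ = 0.3563, v₂ = 1.9698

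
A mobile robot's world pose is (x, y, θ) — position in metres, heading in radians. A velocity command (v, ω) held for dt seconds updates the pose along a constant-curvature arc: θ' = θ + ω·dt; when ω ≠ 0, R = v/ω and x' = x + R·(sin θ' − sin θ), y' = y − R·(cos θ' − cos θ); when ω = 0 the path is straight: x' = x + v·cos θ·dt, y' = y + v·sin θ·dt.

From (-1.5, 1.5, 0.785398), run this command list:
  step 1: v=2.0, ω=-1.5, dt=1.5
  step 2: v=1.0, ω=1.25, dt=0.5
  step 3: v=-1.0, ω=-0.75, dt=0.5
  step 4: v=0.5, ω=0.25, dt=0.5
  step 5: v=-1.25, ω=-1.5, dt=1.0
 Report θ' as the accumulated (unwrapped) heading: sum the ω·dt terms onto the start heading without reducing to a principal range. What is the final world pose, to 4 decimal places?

step 1: θ'=-1.4646 (R=-1.3333) → pose (0.7686, 0.6985, -1.4646)
step 2: θ'=-0.8396 (R=0.8000) → pose (0.9686, 0.2491, -0.8396)
step 3: θ'=-1.2146 (R=1.3333) → pose (0.7115, 0.6745, -1.2146)
step 4: θ'=-1.0896 (R=2.0000) → pose (0.8131, 0.4462, -1.0896)
step 5: θ'=-2.5896 (R=0.8333) → pose (1.1148, 1.5415, -2.5896)

(1.1148, 1.5415, -2.5896)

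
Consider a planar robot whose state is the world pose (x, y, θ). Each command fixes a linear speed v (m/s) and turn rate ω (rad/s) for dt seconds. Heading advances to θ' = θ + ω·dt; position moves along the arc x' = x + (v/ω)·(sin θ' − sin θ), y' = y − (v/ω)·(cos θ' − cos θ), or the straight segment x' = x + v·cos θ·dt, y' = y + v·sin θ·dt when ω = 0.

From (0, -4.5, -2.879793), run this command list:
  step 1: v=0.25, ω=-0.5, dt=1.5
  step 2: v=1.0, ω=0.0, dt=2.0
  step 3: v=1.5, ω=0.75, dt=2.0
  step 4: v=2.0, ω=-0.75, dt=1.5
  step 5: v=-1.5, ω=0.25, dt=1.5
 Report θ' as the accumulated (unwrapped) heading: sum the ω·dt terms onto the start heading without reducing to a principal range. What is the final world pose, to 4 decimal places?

(-5.0953, -5.2956, -2.8798)

step 1: θ'=-3.6298 (R=-0.5000) → pose (-0.3639, -4.4586, -3.6298)
step 2: θ'=-3.6298 (straight) → pose (-2.1303, -3.5206, -3.6298)
step 3: θ'=-2.1298 (R=2.0000) → pose (-4.7639, -4.2262, -2.1298)
step 4: θ'=-3.2548 (R=-2.6667) → pose (-7.3259, -5.4616, -3.2548)
step 5: θ'=-2.8798 (R=-6.0000) → pose (-5.0953, -5.2956, -2.8798)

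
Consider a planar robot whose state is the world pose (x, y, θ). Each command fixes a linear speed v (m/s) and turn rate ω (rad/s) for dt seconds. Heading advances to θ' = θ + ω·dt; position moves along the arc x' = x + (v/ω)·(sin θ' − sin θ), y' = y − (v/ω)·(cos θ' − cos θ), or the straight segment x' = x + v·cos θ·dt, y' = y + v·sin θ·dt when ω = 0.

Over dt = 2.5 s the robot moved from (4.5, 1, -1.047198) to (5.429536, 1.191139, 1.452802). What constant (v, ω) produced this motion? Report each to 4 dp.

v = 0.5000, ω = 1.0000

Δθ = 1.452802 − -1.047198 = 2.500000
ω = Δθ/dt = 2.500000/2.5 = 1.0000
R = Δx/(sin θ' − sin θ) = 0.5000
v = R·ω = 0.5000·1.0000 = 0.5000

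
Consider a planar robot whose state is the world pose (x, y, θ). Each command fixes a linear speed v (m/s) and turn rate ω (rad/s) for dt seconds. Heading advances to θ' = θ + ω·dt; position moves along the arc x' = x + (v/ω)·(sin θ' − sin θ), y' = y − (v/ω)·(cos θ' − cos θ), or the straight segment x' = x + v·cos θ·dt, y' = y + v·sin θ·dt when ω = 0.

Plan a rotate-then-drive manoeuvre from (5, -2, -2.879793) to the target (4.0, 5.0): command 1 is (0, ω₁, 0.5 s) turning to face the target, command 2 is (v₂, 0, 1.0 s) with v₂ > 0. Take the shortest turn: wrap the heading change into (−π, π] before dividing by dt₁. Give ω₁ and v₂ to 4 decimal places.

ω₁ = -3.3814, v₂ = 7.0711

heading to target = atan2(5−-2, 4−5) = 1.7127
Δθ = wrap(1.7127 − -2.8798) = -1.6907; ω₁ = Δθ/dt₁ = -3.3814
distance = √((4−5)² + (5−-2)²) = 7.0711; v₂ = distance/dt₂ = 7.0711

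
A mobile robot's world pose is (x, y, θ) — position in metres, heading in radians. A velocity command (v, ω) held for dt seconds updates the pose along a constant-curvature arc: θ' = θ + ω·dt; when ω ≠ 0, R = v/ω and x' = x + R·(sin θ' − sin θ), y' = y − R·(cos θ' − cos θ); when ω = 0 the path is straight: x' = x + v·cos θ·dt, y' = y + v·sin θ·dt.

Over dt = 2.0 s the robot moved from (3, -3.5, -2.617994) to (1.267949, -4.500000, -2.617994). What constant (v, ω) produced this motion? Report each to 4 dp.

v = 1.0000, ω = 0.0000

Δθ = -2.617994 − -2.617994 = 0.000000
ω = Δθ/dt = 0.000000/2.0 = 0.0000
ω = 0 → v = (Δx·cos θ + Δy·sin θ)/dt = 1.0000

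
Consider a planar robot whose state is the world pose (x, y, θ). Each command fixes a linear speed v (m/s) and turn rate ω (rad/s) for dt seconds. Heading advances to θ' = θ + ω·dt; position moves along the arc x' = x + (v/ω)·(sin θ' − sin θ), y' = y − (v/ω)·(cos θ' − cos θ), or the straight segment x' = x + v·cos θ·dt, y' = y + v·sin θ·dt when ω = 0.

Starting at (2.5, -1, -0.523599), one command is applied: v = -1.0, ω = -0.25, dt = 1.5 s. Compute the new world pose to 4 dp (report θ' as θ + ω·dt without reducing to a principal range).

θ' = -0.5236 + -0.25·1.5 = -0.8986
R = v/ω = -1.0/-0.25 = 4.0000
x' = 2.5 + 4.0000·(sin -0.8986 − sin -0.5236) = 1.3702
y' = -1 − 4.0000·(cos -0.8986 − cos -0.5236) = -0.0267

(1.3702, -0.0267, -0.8986)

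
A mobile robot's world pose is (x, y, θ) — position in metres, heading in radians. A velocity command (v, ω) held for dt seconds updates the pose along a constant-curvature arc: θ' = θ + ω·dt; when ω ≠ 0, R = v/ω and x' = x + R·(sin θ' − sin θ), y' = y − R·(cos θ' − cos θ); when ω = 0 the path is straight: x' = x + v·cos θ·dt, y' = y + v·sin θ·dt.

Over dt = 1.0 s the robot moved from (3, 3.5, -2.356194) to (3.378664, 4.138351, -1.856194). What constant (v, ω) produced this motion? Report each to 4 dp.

Δθ = -1.856194 − -2.356194 = 0.500000
ω = Δθ/dt = 0.500000/1.0 = 0.5000
R = −Δy/(cos θ' − cos θ) = -1.5000
v = R·ω = -1.5000·0.5000 = -0.7500

v = -0.7500, ω = 0.5000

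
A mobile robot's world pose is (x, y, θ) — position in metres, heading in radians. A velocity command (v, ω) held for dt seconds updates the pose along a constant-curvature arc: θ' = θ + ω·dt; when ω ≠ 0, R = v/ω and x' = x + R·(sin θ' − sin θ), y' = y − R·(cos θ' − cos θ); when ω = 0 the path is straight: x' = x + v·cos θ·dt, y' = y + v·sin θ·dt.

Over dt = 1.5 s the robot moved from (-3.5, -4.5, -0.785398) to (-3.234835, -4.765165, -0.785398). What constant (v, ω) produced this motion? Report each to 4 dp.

Δθ = -0.785398 − -0.785398 = 0.000000
ω = Δθ/dt = 0.000000/1.5 = 0.0000
ω = 0 → v = (Δx·cos θ + Δy·sin θ)/dt = 0.2500

v = 0.2500, ω = 0.0000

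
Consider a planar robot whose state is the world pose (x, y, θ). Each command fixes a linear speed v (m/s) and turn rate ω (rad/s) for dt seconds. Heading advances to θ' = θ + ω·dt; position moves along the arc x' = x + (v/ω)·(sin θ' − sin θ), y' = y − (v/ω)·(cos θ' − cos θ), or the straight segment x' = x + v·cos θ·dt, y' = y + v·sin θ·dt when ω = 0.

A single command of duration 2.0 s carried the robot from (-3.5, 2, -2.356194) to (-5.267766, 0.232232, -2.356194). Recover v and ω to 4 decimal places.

v = 1.2500, ω = 0.0000

Δθ = -2.356194 − -2.356194 = 0.000000
ω = Δθ/dt = 0.000000/2.0 = 0.0000
ω = 0 → v = (Δx·cos θ + Δy·sin θ)/dt = 1.2500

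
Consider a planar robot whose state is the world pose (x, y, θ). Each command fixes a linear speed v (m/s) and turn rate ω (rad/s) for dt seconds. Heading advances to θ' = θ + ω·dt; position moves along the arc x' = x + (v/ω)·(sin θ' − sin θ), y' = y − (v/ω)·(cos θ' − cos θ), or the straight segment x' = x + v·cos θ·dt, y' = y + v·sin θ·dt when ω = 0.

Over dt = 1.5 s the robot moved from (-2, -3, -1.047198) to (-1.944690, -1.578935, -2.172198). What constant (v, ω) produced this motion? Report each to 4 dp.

v = -1.0000, ω = -0.7500

Δθ = -2.172198 − -1.047198 = -1.125000
ω = Δθ/dt = -1.125000/1.5 = -0.7500
R = −Δy/(cos θ' − cos θ) = 1.3333
v = R·ω = 1.3333·-0.7500 = -1.0000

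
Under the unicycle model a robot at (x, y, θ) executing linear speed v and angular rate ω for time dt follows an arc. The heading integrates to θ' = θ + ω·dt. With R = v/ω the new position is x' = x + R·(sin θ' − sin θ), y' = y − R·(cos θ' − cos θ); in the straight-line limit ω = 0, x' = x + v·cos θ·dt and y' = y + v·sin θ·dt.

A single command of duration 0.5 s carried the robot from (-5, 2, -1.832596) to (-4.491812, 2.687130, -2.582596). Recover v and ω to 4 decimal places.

v = -1.7500, ω = -1.5000

Δθ = -2.582596 − -1.832596 = -0.750000
ω = Δθ/dt = -0.750000/0.5 = -1.5000
R = −Δy/(cos θ' − cos θ) = 1.1667
v = R·ω = 1.1667·-1.5000 = -1.7500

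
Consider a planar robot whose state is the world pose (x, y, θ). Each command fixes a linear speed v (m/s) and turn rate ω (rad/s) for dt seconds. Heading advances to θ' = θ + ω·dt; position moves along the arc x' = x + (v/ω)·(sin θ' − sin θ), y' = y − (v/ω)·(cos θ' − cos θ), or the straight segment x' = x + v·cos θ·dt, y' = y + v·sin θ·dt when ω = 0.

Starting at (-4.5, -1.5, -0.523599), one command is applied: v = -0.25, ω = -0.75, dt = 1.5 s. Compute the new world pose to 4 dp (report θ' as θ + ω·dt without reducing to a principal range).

θ' = -0.5236 + -0.75·1.5 = -1.6486
R = v/ω = -0.25/-0.75 = 0.3333
x' = -4.5 + 0.3333·(sin -1.6486 − sin -0.5236) = -4.6657
y' = -1.5 − 0.3333·(cos -1.6486 − cos -0.5236) = -1.1854

(-4.6657, -1.1854, -1.6486)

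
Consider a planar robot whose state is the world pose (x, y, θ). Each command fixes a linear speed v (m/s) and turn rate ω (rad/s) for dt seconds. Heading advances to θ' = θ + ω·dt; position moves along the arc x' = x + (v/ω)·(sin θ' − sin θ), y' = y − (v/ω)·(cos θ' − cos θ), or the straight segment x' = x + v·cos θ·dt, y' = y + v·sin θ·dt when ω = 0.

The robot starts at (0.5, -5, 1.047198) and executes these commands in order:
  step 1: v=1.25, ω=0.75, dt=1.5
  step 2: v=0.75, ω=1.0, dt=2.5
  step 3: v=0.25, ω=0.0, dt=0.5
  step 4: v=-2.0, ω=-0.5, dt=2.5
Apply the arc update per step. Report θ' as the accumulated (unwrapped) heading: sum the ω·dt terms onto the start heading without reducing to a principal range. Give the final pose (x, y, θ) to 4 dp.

step 1: θ'=2.1722 (R=1.6667) → pose (0.4309, -3.2237, 2.1722)
step 2: θ'=4.6722 (R=0.7500) → pose (-0.9369, -3.6179, 4.6722)
step 3: θ'=4.6722 (straight) → pose (-0.9420, -3.7428, 4.6722)
step 4: θ'=3.4222 (R=4.0000) → pose (1.9471, -0.0600, 3.4222)

(1.9471, -0.0600, 3.4222)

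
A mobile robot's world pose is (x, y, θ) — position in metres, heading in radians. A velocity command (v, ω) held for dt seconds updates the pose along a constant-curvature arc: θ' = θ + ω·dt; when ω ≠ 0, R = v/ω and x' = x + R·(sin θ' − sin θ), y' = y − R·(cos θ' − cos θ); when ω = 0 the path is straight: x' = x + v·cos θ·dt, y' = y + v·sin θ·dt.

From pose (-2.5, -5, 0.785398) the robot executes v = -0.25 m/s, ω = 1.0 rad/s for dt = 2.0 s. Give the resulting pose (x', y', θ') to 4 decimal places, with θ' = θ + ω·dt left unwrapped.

(-2.4104, -5.4111, 2.7854)

θ' = 0.7854 + 1.0·2.0 = 2.7854
R = v/ω = -0.25/1.0 = -0.2500
x' = -2.5 + -0.2500·(sin 2.7854 − sin 0.7854) = -2.4104
y' = -5 − -0.2500·(cos 2.7854 − cos 0.7854) = -5.4111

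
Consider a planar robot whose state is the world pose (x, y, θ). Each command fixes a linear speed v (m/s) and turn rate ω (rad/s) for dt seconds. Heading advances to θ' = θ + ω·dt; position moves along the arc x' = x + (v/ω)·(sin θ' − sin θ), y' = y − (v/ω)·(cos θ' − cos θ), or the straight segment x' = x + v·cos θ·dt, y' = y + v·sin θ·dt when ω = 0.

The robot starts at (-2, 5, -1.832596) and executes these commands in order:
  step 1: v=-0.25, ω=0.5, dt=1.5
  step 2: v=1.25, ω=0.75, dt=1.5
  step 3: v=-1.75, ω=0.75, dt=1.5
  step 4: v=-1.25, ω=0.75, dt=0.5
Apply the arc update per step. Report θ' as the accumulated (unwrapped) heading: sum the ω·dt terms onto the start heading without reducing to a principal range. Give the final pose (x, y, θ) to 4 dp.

step 1: θ'=-1.0826 (R=-0.5000) → pose (-2.0414, 5.3639, -1.0826)
step 2: θ'=0.0424 (R=1.6667) → pose (-0.4988, 4.4805, 0.0424)
step 3: θ'=1.1674 (R=-2.3333) → pose (-2.5459, 3.0652, 1.1674)
step 4: θ'=1.5424 (R=-1.6667) → pose (-2.6790, 2.4583, 1.5424)

(-2.6790, 2.4583, 1.5424)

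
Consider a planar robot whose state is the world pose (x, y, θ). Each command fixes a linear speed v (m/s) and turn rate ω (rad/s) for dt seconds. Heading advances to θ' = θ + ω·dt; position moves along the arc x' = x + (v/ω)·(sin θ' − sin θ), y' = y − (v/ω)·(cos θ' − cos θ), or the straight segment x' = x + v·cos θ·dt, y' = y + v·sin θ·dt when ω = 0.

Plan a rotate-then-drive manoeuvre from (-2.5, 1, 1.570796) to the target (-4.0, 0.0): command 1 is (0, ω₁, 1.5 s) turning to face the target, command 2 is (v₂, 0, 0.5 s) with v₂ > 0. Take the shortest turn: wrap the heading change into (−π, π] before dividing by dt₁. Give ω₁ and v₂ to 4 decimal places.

heading to target = atan2(0−1, -4−-2.5) = -2.5536
Δθ = wrap(-2.5536 − 1.5708) = 2.1588; ω₁ = Δθ/dt₁ = 1.4392
distance = √((-4−-2.5)² + (0−1)²) = 1.8028; v₂ = distance/dt₂ = 3.6056

ω₁ = 1.4392, v₂ = 3.6056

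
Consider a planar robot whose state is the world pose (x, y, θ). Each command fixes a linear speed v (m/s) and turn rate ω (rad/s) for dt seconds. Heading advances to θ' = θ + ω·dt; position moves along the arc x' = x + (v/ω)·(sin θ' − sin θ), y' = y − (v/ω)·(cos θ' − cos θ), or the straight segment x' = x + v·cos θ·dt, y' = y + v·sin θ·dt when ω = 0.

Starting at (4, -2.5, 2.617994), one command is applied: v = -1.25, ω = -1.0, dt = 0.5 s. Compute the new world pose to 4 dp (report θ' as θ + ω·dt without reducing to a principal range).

θ' = 2.6180 + -1.0·0.5 = 2.1180
R = v/ω = -1.25/-1.0 = 1.2500
x' = 4 + 1.2500·(sin 2.1180 − sin 2.6180) = 4.4425
y' = -2.5 − 1.2500·(cos 2.1180 − cos 2.6180) = -2.9322

(4.4425, -2.9322, 2.1180)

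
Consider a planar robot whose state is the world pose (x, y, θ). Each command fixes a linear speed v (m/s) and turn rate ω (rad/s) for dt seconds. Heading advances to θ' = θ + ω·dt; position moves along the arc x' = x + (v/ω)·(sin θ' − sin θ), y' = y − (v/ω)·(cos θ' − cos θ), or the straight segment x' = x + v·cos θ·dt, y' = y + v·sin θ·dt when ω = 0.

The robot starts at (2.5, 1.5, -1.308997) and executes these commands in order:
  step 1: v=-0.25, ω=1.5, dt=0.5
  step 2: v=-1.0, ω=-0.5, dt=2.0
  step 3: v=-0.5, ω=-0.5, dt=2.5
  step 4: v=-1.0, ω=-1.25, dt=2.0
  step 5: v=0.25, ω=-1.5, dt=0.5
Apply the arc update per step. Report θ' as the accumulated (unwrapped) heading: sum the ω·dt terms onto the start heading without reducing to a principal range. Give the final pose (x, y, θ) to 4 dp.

step 1: θ'=-0.5590 (R=-0.1667) → pose (2.4274, 1.5982, -0.5590)
step 2: θ'=-1.5590 (R=2.0000) → pose (1.4882, 3.2701, -1.5590)
step 3: θ'=-2.8090 (R=1.0000) → pose (2.1616, 4.2271, -2.8090)
step 4: θ'=-5.3090 (R=0.8000) → pose (3.0846, 3.0215, -5.3090)
step 5: θ'=-6.0590 (R=-0.1667) → pose (3.1855, 3.0904, -6.0590)

(3.1855, 3.0904, -6.0590)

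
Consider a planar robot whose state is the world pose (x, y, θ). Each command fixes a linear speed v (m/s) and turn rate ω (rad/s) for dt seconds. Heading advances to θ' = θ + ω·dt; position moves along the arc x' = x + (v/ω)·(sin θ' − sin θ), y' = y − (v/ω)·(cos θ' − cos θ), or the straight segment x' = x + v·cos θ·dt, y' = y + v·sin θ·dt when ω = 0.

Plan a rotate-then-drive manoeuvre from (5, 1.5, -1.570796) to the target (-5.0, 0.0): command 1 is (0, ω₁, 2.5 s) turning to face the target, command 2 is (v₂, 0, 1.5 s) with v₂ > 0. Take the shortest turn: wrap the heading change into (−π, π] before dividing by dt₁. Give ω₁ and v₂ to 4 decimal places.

heading to target = atan2(0−1.5, -5−5) = -2.9927
Δθ = wrap(-2.9927 − -1.5708) = -1.4219; ω₁ = Δθ/dt₁ = -0.5688
distance = √((-5−5)² + (0−1.5)²) = 10.1119; v₂ = distance/dt₂ = 6.7412

ω₁ = -0.5688, v₂ = 6.7412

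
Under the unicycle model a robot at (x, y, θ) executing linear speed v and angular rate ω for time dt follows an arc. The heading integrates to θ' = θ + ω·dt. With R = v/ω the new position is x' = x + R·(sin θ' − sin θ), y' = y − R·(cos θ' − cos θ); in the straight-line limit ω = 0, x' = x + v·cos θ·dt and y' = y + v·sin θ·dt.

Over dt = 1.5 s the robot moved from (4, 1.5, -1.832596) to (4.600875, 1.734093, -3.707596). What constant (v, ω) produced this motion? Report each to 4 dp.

Δθ = -3.707596 − -1.832596 = -1.875000
ω = Δθ/dt = -1.875000/1.5 = -1.2500
R = Δx/(sin θ' − sin θ) = 0.4000
v = R·ω = 0.4000·-1.2500 = -0.5000

v = -0.5000, ω = -1.2500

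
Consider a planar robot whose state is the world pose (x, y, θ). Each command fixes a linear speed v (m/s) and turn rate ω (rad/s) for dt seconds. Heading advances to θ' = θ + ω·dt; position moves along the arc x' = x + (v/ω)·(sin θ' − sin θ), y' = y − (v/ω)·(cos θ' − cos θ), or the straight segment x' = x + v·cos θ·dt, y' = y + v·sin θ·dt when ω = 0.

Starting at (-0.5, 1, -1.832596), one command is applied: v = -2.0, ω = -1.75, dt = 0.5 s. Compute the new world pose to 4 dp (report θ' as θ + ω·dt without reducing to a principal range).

(0.1233, 1.7411, -2.7076)

θ' = -1.8326 + -1.75·0.5 = -2.7076
R = v/ω = -2.0/-1.75 = 1.1429
x' = -0.5 + 1.1429·(sin -2.7076 − sin -1.8326) = 0.1233
y' = 1 − 1.1429·(cos -2.7076 − cos -1.8326) = 1.7411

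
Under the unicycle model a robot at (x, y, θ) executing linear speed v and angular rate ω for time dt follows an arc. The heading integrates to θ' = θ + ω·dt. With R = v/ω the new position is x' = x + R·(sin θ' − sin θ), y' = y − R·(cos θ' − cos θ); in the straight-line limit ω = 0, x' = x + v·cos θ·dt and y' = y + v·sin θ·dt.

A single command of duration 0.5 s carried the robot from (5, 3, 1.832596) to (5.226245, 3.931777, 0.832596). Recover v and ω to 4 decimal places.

v = 2.0000, ω = -2.0000

Δθ = 0.832596 − 1.832596 = -1.000000
ω = Δθ/dt = -1.000000/0.5 = -2.0000
R = −Δy/(cos θ' − cos θ) = -1.0000
v = R·ω = -1.0000·-2.0000 = 2.0000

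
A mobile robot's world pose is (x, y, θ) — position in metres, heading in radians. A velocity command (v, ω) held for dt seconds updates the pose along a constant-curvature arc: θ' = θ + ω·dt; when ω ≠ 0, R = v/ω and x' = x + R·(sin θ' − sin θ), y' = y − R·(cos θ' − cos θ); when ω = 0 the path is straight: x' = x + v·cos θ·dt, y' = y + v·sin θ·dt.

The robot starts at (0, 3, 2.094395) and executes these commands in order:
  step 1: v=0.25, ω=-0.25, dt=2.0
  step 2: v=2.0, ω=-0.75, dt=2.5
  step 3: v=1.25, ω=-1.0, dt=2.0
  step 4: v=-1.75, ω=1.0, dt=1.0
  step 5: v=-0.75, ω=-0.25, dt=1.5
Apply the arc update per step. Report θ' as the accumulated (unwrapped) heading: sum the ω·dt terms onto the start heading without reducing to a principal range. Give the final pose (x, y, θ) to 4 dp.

(4.1075, 6.8397, -1.6556)

step 1: θ'=1.5944 (R=-1.0000) → pose (-0.1337, 3.4764, 1.5944)
step 2: θ'=-0.2806 (R=-2.6667) → pose (3.2707, 6.1017, -0.2806)
step 3: θ'=-2.2806 (R=-1.2500) → pose (3.8727, 4.0860, -2.2806)
step 4: θ'=-1.2806 (R=-1.7500) → pose (4.2221, 5.7272, -1.2806)
step 5: θ'=-1.6556 (R=3.0000) → pose (4.1075, 6.8397, -1.6556)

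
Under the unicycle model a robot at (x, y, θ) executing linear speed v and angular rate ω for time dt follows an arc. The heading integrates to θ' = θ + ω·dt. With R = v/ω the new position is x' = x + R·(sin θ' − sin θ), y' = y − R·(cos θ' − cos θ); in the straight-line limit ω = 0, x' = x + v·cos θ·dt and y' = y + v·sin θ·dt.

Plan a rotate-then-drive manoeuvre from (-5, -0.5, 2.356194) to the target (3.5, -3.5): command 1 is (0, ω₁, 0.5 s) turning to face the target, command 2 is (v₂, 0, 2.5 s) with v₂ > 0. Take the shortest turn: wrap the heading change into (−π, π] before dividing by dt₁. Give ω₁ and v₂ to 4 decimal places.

ω₁ = -5.3910, v₂ = 3.6056

heading to target = atan2(-3.5−-0.5, 3.5−-5) = -0.3393
Δθ = wrap(-0.3393 − 2.3562) = -2.6955; ω₁ = Δθ/dt₁ = -5.3910
distance = √((3.5−-5)² + (-3.5−-0.5)²) = 9.0139; v₂ = distance/dt₂ = 3.6056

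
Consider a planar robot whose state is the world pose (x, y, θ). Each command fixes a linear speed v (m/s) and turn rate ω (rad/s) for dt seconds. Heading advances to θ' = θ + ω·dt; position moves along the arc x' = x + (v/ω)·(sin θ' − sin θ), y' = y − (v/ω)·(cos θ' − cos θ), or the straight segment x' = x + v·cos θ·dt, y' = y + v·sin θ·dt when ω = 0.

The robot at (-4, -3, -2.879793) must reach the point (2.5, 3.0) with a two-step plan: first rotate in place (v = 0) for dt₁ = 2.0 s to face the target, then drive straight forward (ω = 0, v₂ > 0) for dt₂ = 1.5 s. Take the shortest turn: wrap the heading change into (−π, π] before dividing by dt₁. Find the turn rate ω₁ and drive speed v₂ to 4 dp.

ω₁ = -1.3290, v₂ = 5.8973

heading to target = atan2(3−-3, 2.5−-4) = 0.7454
Δθ = wrap(0.7454 − -2.8798) = -2.6580; ω₁ = Δθ/dt₁ = -1.3290
distance = √((2.5−-4)² + (3−-3)²) = 8.8459; v₂ = distance/dt₂ = 5.8973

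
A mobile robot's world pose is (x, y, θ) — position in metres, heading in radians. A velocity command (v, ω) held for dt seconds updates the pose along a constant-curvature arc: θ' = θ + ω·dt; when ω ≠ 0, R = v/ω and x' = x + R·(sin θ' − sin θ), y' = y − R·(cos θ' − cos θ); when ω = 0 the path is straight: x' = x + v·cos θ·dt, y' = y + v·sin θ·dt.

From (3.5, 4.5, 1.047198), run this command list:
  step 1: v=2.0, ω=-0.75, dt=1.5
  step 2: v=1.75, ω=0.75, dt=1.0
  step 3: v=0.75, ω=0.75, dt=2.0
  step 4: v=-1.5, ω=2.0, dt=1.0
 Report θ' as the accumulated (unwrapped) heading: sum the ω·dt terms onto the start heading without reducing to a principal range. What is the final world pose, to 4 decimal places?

step 1: θ'=-0.0778 (R=-2.6667) → pose (6.0167, 5.8253, -0.0778)
step 2: θ'=0.6722 (R=2.3333) → pose (7.6510, 6.3258, 0.6722)
step 3: θ'=2.1722 (R=1.0000) → pose (7.8528, 7.6741, 2.1722)
step 4: θ'=4.1722 (R=-0.7500) → pose (9.1145, 7.7127, 4.1722)

(9.1145, 7.7127, 4.1722)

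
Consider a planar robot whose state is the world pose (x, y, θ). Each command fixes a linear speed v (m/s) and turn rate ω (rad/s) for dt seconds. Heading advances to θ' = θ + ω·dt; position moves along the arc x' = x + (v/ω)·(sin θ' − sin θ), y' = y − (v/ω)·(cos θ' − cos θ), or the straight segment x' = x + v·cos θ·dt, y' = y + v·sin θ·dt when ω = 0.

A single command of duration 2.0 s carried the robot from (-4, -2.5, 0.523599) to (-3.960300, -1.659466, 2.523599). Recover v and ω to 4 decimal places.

v = 0.5000, ω = 1.0000

Δθ = 2.523599 − 0.523599 = 2.000000
ω = Δθ/dt = 2.000000/2.0 = 1.0000
R = −Δy/(cos θ' − cos θ) = 0.5000
v = R·ω = 0.5000·1.0000 = 0.5000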